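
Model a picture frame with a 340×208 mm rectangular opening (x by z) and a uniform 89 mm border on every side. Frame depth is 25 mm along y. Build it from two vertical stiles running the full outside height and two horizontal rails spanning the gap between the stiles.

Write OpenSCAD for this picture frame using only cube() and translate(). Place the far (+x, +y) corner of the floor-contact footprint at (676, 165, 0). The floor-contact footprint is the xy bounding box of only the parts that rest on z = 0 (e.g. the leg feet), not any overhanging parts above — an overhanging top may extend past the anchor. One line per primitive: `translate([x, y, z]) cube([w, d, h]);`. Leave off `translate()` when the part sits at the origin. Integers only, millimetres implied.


translate([158, 140, 0]) cube([89, 25, 386]);
translate([587, 140, 0]) cube([89, 25, 386]);
translate([247, 140, 0]) cube([340, 25, 89]);
translate([247, 140, 297]) cube([340, 25, 89]);


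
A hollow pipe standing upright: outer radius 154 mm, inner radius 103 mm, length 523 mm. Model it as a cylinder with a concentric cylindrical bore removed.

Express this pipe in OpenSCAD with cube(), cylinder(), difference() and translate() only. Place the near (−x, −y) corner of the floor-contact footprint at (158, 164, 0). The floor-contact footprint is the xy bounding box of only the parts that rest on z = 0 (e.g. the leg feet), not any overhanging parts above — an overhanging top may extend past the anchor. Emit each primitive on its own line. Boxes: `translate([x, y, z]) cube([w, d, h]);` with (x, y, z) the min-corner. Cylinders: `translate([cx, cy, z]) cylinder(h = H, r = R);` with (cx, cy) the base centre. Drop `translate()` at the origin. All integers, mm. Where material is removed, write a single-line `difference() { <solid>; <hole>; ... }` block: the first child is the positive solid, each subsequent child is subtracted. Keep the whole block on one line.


difference() { translate([312, 318, 0]) cylinder(h = 523, r = 154); translate([312, 318, 0]) cylinder(h = 523, r = 103); }


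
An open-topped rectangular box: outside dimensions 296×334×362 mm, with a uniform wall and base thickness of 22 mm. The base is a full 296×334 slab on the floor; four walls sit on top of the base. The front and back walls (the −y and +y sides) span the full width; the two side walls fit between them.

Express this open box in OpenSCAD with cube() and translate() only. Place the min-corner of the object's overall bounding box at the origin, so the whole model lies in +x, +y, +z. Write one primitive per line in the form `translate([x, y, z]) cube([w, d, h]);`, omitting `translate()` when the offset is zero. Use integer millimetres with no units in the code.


cube([296, 334, 22]);
translate([0, 0, 22]) cube([296, 22, 340]);
translate([0, 312, 22]) cube([296, 22, 340]);
translate([0, 22, 22]) cube([22, 290, 340]);
translate([274, 22, 22]) cube([22, 290, 340]);


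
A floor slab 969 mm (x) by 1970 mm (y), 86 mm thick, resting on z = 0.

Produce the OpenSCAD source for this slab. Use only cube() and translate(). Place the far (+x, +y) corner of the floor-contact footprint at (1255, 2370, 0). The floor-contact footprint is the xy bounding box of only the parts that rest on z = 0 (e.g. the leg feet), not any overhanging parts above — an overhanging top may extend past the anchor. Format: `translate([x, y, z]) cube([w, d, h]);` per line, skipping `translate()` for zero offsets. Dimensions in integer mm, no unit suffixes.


translate([286, 400, 0]) cube([969, 1970, 86]);


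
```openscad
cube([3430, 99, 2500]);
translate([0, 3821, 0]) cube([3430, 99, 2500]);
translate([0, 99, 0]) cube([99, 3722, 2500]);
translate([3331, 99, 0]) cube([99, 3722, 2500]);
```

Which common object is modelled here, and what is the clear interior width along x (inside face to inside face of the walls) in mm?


A house (or room) frame. The interior width is 3232 mm.

Four 2500 mm walls enclosing a rectangle with no floor or roof — a room or house frame. Outside width is 3430 mm and wall thickness is 99 mm, so the interior width is 3430 − 2 × 99 = 3232 mm.


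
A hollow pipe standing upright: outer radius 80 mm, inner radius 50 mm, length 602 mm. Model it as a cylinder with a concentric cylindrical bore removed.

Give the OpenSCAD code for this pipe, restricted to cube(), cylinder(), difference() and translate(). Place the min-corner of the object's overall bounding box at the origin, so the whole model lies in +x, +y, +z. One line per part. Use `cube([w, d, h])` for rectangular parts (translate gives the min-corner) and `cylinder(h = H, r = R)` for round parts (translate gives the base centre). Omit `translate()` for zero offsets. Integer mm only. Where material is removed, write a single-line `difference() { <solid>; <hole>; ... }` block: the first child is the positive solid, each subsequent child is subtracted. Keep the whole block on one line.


difference() { translate([80, 80, 0]) cylinder(h = 602, r = 80); translate([80, 80, 0]) cylinder(h = 602, r = 50); }


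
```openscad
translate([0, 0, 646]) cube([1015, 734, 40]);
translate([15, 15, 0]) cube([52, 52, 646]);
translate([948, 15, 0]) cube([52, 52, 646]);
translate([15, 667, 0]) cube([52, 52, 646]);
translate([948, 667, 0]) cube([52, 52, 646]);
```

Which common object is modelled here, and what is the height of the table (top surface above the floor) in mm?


A table. The table height is 686 mm.

A 1015×734×40 slab sits at z = 646 on four 52 mm square posts — a table. The top surface is at 646 + 40 = 686 mm.


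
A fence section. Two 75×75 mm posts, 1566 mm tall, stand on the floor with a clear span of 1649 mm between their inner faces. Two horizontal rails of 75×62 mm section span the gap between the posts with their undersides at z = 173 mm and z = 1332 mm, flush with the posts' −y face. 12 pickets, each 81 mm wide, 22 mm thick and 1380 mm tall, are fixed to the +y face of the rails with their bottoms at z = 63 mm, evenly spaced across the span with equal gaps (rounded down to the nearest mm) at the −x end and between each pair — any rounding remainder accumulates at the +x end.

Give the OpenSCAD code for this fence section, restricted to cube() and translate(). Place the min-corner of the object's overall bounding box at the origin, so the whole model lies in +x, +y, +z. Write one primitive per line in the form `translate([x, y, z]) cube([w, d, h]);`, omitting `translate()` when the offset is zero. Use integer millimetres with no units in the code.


cube([75, 75, 1566]);
translate([1724, 0, 0]) cube([75, 75, 1566]);
translate([75, 0, 173]) cube([1649, 75, 62]);
translate([75, 0, 1332]) cube([1649, 75, 62]);
translate([127, 75, 63]) cube([81, 22, 1380]);
translate([260, 75, 63]) cube([81, 22, 1380]);
translate([393, 75, 63]) cube([81, 22, 1380]);
translate([526, 75, 63]) cube([81, 22, 1380]);
translate([659, 75, 63]) cube([81, 22, 1380]);
translate([792, 75, 63]) cube([81, 22, 1380]);
translate([925, 75, 63]) cube([81, 22, 1380]);
translate([1058, 75, 63]) cube([81, 22, 1380]);
translate([1191, 75, 63]) cube([81, 22, 1380]);
translate([1324, 75, 63]) cube([81, 22, 1380]);
translate([1457, 75, 63]) cube([81, 22, 1380]);
translate([1590, 75, 63]) cube([81, 22, 1380]);


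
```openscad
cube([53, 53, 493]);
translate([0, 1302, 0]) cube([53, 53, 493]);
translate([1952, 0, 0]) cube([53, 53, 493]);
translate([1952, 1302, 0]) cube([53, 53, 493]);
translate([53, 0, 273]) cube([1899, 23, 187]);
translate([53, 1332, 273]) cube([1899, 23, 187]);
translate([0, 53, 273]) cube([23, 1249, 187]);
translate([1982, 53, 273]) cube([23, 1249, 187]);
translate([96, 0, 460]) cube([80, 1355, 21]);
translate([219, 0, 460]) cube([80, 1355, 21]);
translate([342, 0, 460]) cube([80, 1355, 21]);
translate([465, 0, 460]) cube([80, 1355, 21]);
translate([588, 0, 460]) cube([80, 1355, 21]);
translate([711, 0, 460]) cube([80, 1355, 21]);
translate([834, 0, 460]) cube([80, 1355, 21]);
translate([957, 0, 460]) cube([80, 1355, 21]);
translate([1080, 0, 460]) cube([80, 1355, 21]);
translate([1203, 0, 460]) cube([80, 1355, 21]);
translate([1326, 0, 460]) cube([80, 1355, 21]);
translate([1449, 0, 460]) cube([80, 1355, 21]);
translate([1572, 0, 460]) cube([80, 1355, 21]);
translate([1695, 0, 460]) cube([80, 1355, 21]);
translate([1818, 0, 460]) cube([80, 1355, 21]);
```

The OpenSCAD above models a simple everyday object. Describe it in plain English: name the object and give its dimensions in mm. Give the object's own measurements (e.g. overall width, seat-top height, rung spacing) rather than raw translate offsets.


A bed frame 2005 mm long (x) by 1355 mm wide (y). Four 53×53 mm corner posts, 493 mm tall, at the corners of the footprint. Four rails of 23 mm thickness and 187 mm height run between adjacent posts with their undersides at z = 273 mm, their outer faces flush with the outside of the frame (the two x-running rails run between the posts' inner faces; the two y-running rails run between the posts' inner faces). 15 slats, each 80 mm wide (x) and 21 mm thick, lie across the top of the two x-running rails, running the full 1355 mm width of the frame in y; along x they sit between the end posts with a 43 mm gap after the −x posts and between neighbouring slats, leaving 54 mm before the +x posts.


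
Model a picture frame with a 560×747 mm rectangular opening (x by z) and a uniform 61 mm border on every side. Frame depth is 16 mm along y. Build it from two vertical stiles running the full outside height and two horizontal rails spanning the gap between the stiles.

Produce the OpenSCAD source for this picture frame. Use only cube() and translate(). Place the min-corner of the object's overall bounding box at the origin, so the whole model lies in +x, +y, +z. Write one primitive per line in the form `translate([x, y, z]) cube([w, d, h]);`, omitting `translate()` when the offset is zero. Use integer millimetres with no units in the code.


cube([61, 16, 869]);
translate([621, 0, 0]) cube([61, 16, 869]);
translate([61, 0, 0]) cube([560, 16, 61]);
translate([61, 0, 808]) cube([560, 16, 61]);


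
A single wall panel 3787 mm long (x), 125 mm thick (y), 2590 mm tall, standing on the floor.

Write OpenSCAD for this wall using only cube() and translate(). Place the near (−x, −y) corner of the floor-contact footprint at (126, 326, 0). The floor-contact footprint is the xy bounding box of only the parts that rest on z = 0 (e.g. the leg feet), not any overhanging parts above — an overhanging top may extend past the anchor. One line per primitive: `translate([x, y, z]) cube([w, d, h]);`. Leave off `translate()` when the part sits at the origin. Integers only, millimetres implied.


translate([126, 326, 0]) cube([3787, 125, 2590]);


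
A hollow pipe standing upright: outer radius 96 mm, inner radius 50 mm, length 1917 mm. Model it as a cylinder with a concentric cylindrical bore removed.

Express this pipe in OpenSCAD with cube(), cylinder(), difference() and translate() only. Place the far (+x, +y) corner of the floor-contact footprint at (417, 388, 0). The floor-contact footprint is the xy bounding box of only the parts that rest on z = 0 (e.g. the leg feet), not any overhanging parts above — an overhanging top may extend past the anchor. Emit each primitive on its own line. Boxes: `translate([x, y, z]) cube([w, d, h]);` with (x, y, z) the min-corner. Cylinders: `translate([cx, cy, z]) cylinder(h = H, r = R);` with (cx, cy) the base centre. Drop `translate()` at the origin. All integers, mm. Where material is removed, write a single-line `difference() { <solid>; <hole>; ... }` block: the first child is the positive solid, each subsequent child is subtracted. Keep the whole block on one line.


difference() { translate([321, 292, 0]) cylinder(h = 1917, r = 96); translate([321, 292, 0]) cylinder(h = 1917, r = 50); }


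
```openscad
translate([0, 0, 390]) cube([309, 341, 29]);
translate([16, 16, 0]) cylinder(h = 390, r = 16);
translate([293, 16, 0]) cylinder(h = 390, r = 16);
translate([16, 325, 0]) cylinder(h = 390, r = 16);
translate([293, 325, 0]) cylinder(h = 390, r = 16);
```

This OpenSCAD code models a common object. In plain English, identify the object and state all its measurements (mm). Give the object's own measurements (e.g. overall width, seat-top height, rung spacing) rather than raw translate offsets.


A simple wooden stool: a rectangular seat 309 mm (x) by 341 mm (y), 29 mm thick, top face at z = 419 mm, on four round legs, each 32 mm in diameter. The legs rest on z = 0, each leg's axis is inset half a diameter from the nearest pair of seat edges (so the leg's bounding box is flush with the corner).


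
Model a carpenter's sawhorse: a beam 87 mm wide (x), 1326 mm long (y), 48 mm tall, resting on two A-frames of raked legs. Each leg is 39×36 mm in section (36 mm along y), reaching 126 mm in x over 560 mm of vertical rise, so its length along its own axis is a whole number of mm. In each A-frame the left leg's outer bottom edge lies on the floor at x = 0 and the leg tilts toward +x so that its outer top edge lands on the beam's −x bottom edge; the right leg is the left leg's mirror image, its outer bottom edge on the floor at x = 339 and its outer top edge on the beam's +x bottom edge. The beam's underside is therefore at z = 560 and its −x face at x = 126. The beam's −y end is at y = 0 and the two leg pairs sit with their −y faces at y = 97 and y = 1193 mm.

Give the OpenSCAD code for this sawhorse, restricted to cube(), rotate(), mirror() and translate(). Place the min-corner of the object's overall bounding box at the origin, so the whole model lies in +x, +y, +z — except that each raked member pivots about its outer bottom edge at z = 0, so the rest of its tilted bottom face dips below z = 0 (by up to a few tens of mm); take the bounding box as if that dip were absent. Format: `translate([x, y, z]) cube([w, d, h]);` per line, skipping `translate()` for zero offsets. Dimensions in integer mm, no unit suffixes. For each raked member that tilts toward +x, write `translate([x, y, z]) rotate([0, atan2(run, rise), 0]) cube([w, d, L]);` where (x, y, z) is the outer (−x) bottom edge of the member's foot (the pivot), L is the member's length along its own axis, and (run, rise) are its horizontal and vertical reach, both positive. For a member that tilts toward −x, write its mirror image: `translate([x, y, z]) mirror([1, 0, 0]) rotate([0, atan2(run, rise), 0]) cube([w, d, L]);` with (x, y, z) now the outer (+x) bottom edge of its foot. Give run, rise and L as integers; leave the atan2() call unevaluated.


translate([126, 0, 560]) cube([87, 1326, 48]);
translate([0, 97, 0]) rotate([0, atan2(126, 560), 0]) cube([39, 36, 574]);
translate([339, 97, 0]) mirror([1, 0, 0]) rotate([0, atan2(126, 560), 0]) cube([39, 36, 574]);
translate([0, 1193, 0]) rotate([0, atan2(126, 560), 0]) cube([39, 36, 574]);
translate([339, 1193, 0]) mirror([1, 0, 0]) rotate([0, atan2(126, 560), 0]) cube([39, 36, 574]);


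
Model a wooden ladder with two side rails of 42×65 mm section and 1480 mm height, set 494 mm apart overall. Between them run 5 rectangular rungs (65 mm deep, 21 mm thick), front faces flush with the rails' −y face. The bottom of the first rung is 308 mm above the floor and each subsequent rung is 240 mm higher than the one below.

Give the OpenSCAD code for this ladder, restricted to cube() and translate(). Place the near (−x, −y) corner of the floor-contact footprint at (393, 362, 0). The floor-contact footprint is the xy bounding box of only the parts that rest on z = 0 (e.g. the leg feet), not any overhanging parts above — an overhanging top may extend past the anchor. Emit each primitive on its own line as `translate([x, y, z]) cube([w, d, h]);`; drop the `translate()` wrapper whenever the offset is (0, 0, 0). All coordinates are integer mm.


// rung span = 494 - 2*42 = 410
// rung[k] z = 308 + k*240
translate([393, 362, 0]) cube([42, 65, 1480]);
translate([845, 362, 0]) cube([42, 65, 1480]);
translate([435, 362, 308]) cube([410, 65, 21]);
translate([435, 362, 548]) cube([410, 65, 21]);
translate([435, 362, 788]) cube([410, 65, 21]);
translate([435, 362, 1028]) cube([410, 65, 21]);
translate([435, 362, 1268]) cube([410, 65, 21]);


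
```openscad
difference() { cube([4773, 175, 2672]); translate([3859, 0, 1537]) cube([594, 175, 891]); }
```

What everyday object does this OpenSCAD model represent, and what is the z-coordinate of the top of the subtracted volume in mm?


A wall with a window opening. The window head height is 2428 mm.

A wall with a rectangular opening subtracted — a window. Sill at z = 1537, opening 891 mm tall, so the head is at 1537 + 891 = 2428 mm.


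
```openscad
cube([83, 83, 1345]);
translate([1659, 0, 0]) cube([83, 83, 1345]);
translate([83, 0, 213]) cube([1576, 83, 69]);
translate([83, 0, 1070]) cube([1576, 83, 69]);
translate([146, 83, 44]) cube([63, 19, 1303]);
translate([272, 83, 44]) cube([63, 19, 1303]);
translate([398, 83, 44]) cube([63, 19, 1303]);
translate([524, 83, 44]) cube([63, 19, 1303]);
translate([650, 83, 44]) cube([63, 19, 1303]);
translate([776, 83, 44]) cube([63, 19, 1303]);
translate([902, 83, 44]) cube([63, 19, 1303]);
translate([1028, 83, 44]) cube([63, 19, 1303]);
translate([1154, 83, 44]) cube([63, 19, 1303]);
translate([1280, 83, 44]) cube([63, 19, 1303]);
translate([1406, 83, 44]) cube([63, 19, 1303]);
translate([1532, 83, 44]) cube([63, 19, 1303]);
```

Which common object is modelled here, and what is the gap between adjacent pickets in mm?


A fence section. The picket gap is 63 mm.

Two posts, two rails, 12 pickets — a fence section. Span 1576 mm holds 12 pickets of 63 mm with 13 equal gaps: ⌊(1576 − 12·63) / 13⌋ = 63 mm.


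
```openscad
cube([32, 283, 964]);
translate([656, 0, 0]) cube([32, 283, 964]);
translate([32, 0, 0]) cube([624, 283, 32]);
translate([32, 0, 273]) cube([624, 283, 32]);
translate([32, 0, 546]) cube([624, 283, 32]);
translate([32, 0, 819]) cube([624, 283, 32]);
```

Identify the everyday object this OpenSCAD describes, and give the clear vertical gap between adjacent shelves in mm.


A bookshelf. The clear shelf gap is 241 mm.

Two tall side panels with 4 horizontal boards between them — a bookshelf. The first two shelf undersides are at z = 0 and z = 273; with shelf thickness 32, the clear gap is 273 − 0 − 32 = 241 mm.


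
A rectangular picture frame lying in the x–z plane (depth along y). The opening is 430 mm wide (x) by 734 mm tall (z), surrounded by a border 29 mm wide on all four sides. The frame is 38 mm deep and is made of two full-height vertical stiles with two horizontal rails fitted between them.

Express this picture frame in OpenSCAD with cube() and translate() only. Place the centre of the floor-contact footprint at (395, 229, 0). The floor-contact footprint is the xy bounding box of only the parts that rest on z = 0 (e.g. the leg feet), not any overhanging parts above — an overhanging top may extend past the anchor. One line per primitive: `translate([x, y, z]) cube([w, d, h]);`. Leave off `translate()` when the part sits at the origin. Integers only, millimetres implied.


translate([151, 210, 0]) cube([29, 38, 792]);
translate([610, 210, 0]) cube([29, 38, 792]);
translate([180, 210, 0]) cube([430, 38, 29]);
translate([180, 210, 763]) cube([430, 38, 29]);


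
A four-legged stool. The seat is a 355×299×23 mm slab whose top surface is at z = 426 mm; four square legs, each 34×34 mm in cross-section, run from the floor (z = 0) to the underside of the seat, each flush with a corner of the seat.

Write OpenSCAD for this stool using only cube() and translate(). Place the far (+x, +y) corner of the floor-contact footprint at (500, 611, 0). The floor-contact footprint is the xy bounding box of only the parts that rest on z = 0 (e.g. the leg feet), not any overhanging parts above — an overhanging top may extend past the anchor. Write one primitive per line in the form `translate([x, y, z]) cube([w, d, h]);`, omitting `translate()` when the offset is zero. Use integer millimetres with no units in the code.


translate([145, 312, 403]) cube([355, 299, 23]);
translate([145, 312, 0]) cube([34, 34, 403]);
translate([466, 312, 0]) cube([34, 34, 403]);
translate([145, 577, 0]) cube([34, 34, 403]);
translate([466, 577, 0]) cube([34, 34, 403]);


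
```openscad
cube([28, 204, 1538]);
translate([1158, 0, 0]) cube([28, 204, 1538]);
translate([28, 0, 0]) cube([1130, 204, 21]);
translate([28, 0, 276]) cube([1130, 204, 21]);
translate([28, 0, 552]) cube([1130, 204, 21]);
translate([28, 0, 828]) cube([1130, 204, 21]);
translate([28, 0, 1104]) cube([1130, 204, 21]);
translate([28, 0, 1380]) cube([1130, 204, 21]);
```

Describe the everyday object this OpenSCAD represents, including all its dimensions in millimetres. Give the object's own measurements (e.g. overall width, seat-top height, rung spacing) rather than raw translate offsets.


An open bookshelf. Two side panels, each 28 mm thick, 204 mm deep and 1538 mm tall, stand 1186 mm apart (outside-to-outside). Between them sit 6 shelves, each 21 mm thick and 204 mm deep, spanning the full gap between the sides. The bottom shelf rests on the floor (its underside at z = 0) and the clear gap between one shelf's top and the next shelf's underside is 255 mm.


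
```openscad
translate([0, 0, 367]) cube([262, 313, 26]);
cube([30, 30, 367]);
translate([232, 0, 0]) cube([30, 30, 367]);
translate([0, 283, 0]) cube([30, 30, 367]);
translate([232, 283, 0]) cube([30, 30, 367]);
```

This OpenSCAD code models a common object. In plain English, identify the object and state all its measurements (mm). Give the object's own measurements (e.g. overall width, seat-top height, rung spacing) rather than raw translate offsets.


A simple wooden stool: a rectangular seat 262 mm (x) by 313 mm (y), 26 mm thick, top face at z = 393 mm, on four square legs, each 30×30 mm in cross-section. The legs rest on z = 0, each flush with a corner of the seat.


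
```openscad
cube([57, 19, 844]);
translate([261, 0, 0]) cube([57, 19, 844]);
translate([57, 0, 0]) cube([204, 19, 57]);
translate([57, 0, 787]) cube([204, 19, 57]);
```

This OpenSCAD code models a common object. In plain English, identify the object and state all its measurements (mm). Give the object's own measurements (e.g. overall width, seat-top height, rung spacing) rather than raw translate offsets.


A rectangular picture frame lying in the x–z plane (depth along y). The opening is 204 mm wide (x) by 730 mm tall (z), surrounded by a border 57 mm wide on all four sides. The frame is 19 mm deep and is made of two full-height vertical stiles with two horizontal rails fitted between them.


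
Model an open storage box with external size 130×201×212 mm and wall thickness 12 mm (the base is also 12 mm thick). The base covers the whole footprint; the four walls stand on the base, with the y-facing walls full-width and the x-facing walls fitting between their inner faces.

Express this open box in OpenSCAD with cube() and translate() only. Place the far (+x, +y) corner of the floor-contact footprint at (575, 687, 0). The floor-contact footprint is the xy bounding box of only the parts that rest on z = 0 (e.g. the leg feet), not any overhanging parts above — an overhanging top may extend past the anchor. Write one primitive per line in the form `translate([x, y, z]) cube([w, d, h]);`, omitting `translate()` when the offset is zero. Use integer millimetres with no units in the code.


translate([445, 486, 0]) cube([130, 201, 12]);
translate([445, 486, 12]) cube([130, 12, 200]);
translate([445, 675, 12]) cube([130, 12, 200]);
translate([445, 498, 12]) cube([12, 177, 200]);
translate([563, 498, 12]) cube([12, 177, 200]);


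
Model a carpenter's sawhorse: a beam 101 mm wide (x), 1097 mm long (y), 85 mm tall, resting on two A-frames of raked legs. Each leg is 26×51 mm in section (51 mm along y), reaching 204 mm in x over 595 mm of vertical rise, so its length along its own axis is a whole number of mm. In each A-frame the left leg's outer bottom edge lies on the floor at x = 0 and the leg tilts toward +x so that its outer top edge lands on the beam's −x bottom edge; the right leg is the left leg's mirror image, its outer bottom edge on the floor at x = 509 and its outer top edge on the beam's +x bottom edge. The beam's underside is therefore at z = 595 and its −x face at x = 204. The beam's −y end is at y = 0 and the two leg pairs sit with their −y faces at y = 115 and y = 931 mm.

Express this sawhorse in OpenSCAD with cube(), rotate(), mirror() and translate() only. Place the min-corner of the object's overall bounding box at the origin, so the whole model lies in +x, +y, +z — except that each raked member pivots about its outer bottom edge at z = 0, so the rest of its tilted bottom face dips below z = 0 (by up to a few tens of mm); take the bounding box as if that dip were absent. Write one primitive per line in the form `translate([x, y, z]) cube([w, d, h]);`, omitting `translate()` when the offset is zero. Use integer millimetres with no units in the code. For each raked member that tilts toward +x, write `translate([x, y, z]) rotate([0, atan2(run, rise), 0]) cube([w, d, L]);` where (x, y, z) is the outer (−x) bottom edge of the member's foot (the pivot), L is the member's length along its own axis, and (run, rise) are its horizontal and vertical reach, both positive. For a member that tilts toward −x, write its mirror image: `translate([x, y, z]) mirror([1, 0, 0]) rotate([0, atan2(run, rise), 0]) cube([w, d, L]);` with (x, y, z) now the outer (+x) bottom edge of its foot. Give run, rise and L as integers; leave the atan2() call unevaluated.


translate([204, 0, 595]) cube([101, 1097, 85]);
translate([0, 115, 0]) rotate([0, atan2(204, 595), 0]) cube([26, 51, 629]);
translate([509, 115, 0]) mirror([1, 0, 0]) rotate([0, atan2(204, 595), 0]) cube([26, 51, 629]);
translate([0, 931, 0]) rotate([0, atan2(204, 595), 0]) cube([26, 51, 629]);
translate([509, 931, 0]) mirror([1, 0, 0]) rotate([0, atan2(204, 595), 0]) cube([26, 51, 629]);


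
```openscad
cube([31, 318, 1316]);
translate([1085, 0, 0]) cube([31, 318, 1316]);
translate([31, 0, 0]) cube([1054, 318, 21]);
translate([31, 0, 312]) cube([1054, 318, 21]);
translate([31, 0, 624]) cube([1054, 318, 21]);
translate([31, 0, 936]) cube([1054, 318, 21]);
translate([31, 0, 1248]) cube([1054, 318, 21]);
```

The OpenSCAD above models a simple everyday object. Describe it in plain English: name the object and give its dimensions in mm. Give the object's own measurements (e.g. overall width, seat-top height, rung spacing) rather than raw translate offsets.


An open bookshelf. Two side panels, each 31 mm thick, 318 mm deep and 1316 mm tall, stand 1116 mm apart (outside-to-outside). Between them sit 5 shelves, each 21 mm thick and 318 mm deep, spanning the full gap between the sides. The bottom shelf rests on the floor (its underside at z = 0) and the clear gap between one shelf's top and the next shelf's underside is 291 mm.


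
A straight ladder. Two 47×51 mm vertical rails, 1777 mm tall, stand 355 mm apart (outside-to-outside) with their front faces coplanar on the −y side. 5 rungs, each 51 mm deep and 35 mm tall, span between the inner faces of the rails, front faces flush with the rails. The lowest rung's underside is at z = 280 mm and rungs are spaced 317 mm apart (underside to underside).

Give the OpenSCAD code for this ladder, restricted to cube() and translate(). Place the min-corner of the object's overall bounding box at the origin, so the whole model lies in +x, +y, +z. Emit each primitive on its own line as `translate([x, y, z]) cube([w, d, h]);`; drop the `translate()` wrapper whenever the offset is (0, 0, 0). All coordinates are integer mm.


cube([47, 51, 1777]);
translate([308, 0, 0]) cube([47, 51, 1777]);
translate([47, 0, 280]) cube([261, 51, 35]);
translate([47, 0, 597]) cube([261, 51, 35]);
translate([47, 0, 914]) cube([261, 51, 35]);
translate([47, 0, 1231]) cube([261, 51, 35]);
translate([47, 0, 1548]) cube([261, 51, 35]);


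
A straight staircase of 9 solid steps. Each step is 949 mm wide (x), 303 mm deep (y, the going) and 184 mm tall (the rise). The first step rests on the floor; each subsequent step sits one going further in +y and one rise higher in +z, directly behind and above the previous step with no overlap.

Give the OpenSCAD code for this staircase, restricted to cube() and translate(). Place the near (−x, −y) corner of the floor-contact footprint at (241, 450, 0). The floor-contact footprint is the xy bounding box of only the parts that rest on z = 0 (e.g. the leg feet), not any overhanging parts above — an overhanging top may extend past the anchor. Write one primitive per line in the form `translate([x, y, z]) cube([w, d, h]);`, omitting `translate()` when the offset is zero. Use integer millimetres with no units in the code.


translate([241, 450, 0]) cube([949, 303, 184]);
translate([241, 753, 184]) cube([949, 303, 184]);
translate([241, 1056, 368]) cube([949, 303, 184]);
translate([241, 1359, 552]) cube([949, 303, 184]);
translate([241, 1662, 736]) cube([949, 303, 184]);
translate([241, 1965, 920]) cube([949, 303, 184]);
translate([241, 2268, 1104]) cube([949, 303, 184]);
translate([241, 2571, 1288]) cube([949, 303, 184]);
translate([241, 2874, 1472]) cube([949, 303, 184]);


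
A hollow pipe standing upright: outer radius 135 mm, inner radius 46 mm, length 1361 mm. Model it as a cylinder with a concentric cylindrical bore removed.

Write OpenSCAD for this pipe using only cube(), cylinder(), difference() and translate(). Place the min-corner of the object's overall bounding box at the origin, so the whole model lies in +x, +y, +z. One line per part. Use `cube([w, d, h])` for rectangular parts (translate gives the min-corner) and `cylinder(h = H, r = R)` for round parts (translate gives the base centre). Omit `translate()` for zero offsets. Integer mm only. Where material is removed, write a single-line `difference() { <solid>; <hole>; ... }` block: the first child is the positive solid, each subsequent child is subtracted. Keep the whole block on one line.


difference() { translate([135, 135, 0]) cylinder(h = 1361, r = 135); translate([135, 135, 0]) cylinder(h = 1361, r = 46); }


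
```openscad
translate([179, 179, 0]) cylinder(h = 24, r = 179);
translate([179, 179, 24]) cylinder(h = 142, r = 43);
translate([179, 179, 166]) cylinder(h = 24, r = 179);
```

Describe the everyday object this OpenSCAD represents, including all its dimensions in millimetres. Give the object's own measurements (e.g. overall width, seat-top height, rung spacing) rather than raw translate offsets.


A spool: two coaxial disc flanges of radius 179 mm and thickness 24 mm, joined by a core cylinder of radius 43 mm and height 142 mm. The lower flange rests on z = 0 and the three cylinders share a vertical axis.


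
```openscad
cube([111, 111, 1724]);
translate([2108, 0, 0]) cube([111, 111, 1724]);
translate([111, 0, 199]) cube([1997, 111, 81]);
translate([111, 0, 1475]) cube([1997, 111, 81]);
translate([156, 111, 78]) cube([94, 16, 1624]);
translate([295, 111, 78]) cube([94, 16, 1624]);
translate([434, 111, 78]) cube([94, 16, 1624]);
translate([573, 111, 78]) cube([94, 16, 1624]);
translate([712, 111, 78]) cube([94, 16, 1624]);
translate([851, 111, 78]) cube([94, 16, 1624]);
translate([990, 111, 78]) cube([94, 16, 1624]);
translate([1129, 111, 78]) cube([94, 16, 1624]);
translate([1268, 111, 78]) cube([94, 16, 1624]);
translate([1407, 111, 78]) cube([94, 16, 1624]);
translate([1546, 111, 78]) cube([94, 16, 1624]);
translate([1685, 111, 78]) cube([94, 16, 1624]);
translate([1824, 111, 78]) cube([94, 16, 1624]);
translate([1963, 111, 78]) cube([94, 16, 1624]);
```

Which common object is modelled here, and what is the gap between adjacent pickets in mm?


A fence section. The picket gap is 45 mm.

Two posts, two rails, 14 pickets — a fence section. Span 1997 mm holds 14 pickets of 94 mm with 15 equal gaps: ⌊(1997 − 14·94) / 15⌋ = 45 mm.


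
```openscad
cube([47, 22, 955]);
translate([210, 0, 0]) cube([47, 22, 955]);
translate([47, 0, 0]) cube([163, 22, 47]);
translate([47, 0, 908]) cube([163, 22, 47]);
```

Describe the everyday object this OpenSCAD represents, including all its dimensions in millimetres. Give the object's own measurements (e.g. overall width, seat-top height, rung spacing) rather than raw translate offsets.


A rectangular picture frame lying in the x–z plane (depth along y). The opening is 163 mm wide (x) by 861 mm tall (z), surrounded by a border 47 mm wide on all four sides. The frame is 22 mm deep and is made of two full-height vertical stiles with two horizontal rails fitted between them.


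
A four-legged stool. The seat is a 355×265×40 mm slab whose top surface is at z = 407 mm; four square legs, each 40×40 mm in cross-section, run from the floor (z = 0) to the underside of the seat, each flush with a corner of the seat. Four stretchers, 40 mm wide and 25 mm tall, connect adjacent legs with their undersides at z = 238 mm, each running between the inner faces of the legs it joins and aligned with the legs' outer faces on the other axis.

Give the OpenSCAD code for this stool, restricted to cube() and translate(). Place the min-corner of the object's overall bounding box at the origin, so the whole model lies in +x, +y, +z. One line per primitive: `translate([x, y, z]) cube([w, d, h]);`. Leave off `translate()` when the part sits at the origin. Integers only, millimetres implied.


translate([0, 0, 367]) cube([355, 265, 40]);
cube([40, 40, 367]);
translate([315, 0, 0]) cube([40, 40, 367]);
translate([0, 225, 0]) cube([40, 40, 367]);
translate([315, 225, 0]) cube([40, 40, 367]);
translate([40, 0, 238]) cube([275, 40, 25]);
translate([40, 225, 238]) cube([275, 40, 25]);
translate([0, 40, 238]) cube([40, 185, 25]);
translate([315, 40, 238]) cube([40, 185, 25]);


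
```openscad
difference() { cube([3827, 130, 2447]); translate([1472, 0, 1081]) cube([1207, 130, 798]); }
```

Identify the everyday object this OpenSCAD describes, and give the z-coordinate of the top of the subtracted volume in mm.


A wall with a window opening. The window head height is 1879 mm.

A wall with a rectangular opening subtracted — a window. Sill at z = 1081, opening 798 mm tall, so the head is at 1081 + 798 = 1879 mm.


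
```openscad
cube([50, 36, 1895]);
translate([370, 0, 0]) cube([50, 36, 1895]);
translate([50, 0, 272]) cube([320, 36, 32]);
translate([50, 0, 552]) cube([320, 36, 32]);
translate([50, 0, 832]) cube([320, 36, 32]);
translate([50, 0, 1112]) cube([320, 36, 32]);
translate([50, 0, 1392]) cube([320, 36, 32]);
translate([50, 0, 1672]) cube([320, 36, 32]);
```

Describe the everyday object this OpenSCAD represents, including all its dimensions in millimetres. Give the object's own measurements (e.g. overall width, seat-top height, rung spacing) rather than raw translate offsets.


A straight ladder. Two 50×36 mm vertical rails, 1895 mm tall, stand 420 mm apart (outside-to-outside) with their front faces coplanar on the −y side. 6 rungs, each 36 mm deep and 32 mm tall, span between the inner faces of the rails, front faces flush with the rails. The lowest rung's underside is at z = 272 mm and rungs are spaced 280 mm apart (underside to underside).


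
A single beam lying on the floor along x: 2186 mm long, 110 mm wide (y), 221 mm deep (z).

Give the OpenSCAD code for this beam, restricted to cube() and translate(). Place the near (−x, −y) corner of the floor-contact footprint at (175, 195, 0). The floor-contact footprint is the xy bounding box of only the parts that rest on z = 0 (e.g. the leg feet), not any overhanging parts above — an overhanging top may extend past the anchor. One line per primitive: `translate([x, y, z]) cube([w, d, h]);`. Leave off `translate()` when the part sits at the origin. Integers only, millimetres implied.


translate([175, 195, 0]) cube([2186, 110, 221]);


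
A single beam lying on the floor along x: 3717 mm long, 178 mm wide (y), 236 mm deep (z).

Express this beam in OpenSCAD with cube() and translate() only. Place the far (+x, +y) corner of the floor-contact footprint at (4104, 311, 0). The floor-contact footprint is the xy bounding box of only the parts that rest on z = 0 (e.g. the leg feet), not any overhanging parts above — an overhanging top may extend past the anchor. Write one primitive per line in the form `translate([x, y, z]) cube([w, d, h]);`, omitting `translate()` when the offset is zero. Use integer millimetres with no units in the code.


translate([387, 133, 0]) cube([3717, 178, 236]);


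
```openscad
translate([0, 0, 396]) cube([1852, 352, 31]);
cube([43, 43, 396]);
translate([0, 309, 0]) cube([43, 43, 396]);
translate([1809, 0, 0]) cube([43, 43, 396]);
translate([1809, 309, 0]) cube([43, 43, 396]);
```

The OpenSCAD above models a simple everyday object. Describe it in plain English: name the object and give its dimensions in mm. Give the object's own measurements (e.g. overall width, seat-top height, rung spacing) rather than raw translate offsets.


A bench: a 1852×352 mm seat slab, 31 mm thick, top at z = 427 mm, on four 43×43 mm square legs flush with the seat corners and standing on z = 0.


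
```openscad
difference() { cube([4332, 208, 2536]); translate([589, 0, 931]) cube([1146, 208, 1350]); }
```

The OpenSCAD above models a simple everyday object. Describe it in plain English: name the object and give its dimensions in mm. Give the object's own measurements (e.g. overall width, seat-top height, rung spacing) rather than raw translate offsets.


A wall 4332 mm long (x), 208 mm thick (y), 2536 mm tall, with a rectangular window opening cut through it. The opening is 1146 mm wide and 1350 mm tall; its sill is at z = 931 mm and its near (−x) edge is 589 mm from the wall's −x end. The opening passes through the full wall thickness.


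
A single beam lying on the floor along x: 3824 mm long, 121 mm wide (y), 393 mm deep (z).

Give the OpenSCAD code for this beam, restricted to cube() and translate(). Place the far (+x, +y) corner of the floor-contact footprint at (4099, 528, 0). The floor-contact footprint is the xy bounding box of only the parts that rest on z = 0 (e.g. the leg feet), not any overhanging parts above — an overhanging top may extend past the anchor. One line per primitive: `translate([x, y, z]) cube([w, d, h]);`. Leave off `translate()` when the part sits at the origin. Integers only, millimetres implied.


translate([275, 407, 0]) cube([3824, 121, 393]);


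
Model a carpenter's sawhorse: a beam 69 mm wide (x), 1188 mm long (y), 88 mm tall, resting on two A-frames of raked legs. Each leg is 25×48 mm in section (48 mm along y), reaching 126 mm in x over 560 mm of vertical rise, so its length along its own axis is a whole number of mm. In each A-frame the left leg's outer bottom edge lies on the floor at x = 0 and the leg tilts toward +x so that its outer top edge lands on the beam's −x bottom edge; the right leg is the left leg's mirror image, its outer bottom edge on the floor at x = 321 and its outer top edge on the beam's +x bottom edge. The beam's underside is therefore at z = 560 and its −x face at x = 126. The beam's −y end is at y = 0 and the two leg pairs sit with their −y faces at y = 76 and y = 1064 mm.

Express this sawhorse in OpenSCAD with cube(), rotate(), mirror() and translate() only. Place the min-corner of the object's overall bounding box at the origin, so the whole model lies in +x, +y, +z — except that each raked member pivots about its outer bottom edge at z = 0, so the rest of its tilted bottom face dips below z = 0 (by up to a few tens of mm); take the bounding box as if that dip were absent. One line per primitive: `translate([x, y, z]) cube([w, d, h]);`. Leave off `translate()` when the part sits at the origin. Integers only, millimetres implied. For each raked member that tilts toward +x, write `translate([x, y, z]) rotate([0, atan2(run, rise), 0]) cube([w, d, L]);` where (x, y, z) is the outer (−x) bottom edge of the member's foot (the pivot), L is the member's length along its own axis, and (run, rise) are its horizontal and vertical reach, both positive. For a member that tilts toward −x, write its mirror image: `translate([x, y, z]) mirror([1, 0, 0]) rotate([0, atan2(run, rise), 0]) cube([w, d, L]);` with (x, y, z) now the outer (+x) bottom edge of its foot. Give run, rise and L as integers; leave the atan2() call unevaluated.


translate([126, 0, 560]) cube([69, 1188, 88]);
translate([0, 76, 0]) rotate([0, atan2(126, 560), 0]) cube([25, 48, 574]);
translate([321, 76, 0]) mirror([1, 0, 0]) rotate([0, atan2(126, 560), 0]) cube([25, 48, 574]);
translate([0, 1064, 0]) rotate([0, atan2(126, 560), 0]) cube([25, 48, 574]);
translate([321, 1064, 0]) mirror([1, 0, 0]) rotate([0, atan2(126, 560), 0]) cube([25, 48, 574]);
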